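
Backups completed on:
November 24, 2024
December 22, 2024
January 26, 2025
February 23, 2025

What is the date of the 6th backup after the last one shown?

August 24, 2025

These are Sundays at 28- or 35-day spacing (28, 35, 28).
The pattern: 4th Sunday of the month.
March 2025 — 4th Sunday is March 23, 2025.
April 2025 — 4th Sunday is April 27, 2025.
4th Sunday of May 2025: May 25, 2025.
June 2025 — 4th Sunday is June 22, 2025.
July 2025 — 4th Sunday is July 27, 2025.
4th Sunday of August 2025: August 24, 2025.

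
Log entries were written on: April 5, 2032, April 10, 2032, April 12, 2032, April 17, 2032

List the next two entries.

Gaps: 5, 2, 5 days — not constant, but cyclic with period 2.
The events fall on every Monday and Saturday.
The following Monday is April 19, 2032.
The following Saturday is April 24, 2032.

April 19, 2032; April 24, 2032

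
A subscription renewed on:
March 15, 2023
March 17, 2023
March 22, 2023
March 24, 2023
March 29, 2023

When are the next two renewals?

March 31, 2023; April 5, 2023

The gap pattern 2, 5, 2, 5 repeats every 2 events.
These are the Wednesdays and Fridays of each week.
Next Friday: March 31, 2023.
The following Wednesday is April 5, 2023.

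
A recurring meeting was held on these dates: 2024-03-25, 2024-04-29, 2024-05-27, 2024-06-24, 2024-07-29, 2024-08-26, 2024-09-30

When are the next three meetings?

2024-10-28, 2024-11-25, 2024-12-30

Every date is a Monday; gaps 35, 28, 28, 35, 28, 35 days.
Each is the last Monday of its month (at least one falls on the 29th or later, ruling out '4th Monday').
Last Monday of October 2024: 2024-10-28.
November 2024 ends with Monday 2024-11-25.
December 2024 ends with Monday 2024-12-30.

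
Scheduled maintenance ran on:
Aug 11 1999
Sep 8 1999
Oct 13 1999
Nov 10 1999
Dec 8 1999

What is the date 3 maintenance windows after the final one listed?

Gaps: 28, 35, 28, 28 days — a mix of 28 and 35. Every date is a Wednesday.
Each is the 2nd Wednesday of its month.
January 2000 — 2nd Wednesday is Jan 12 2000.
February 2000 — 2nd Wednesday is Feb 9 2000.
March 2000 — 2nd Wednesday is Mar 8 2000.

Mar 8 2000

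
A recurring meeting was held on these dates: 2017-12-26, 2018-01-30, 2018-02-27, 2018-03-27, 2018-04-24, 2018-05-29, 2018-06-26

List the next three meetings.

These are Tuesdays with 35, 28, 28, 28, 35, 28-day gaps.
Each is the final Tuesday of its month — 2018-01-30 is past the 28th, so '4th Tuesday' doesn't fit.
Last Tuesday of July 2018: 2018-07-31.
August 2018 ends with Tuesday 2018-08-28.
September 2018 ends with Tuesday 2018-09-25.

2018-07-31, 2018-08-28, 2018-09-25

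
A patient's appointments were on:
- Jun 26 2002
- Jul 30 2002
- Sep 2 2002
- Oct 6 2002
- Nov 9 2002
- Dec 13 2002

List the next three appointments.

Jan 16 2003, Feb 19 2003, Mar 25 2003

Every event comes 34 days after the last (34, 34, 34, 34, 34).
Dec 13 2002 + 34 days = Jan 16 2003.
Jan 16 2003 + 34 days = Feb 19 2003.
Feb 19 2003 + 34 days = Mar 25 2003.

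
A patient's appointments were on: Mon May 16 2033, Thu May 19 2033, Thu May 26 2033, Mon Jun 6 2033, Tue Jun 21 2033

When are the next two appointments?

Sun Jul 10 2033, Tue Aug 2 2033

Gaps: 3, 7, 11, 15 days — each gap is 4 larger than the previous one.
Next gap: 19 days. Tue Jun 21 2033 + 19 days = Sun Jul 10 2033.
Next gap: 23 days. Sun Jul 10 2033 + 23 days = Tue Aug 2 2033.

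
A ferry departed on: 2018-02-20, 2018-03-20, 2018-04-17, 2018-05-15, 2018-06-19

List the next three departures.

2018-07-17, 2018-08-21, 2018-09-18

Gaps: 28, 28, 28, 35 days — a mix of 28 and 35. Every date is a Tuesday.
Each is the 3rd Tuesday of its month.
3rd Tuesday of July 2018: 2018-07-17.
August 2018 — 3rd Tuesday is 2018-08-21.
September 2018 — 3rd Tuesday is 2018-09-18.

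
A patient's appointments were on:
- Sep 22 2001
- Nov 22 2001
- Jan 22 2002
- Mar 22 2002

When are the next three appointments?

May 22 2002, Jul 22 2002, Sep 22 2002

The day-of-month is always 22 (61, 61, 59 days between events).
So this recurs on the 22nd of every 2 months.
Next: May 2002 → May 22 2002.
July 2002: Jul 22 2002.
September 2002: Sep 22 2002.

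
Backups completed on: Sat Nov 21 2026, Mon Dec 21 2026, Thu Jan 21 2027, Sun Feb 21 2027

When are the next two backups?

Sun Mar 21 2027, Wed Apr 21 2027

Each date is the 21st; the gaps (30, 31, 31) track the month lengths.
The rule is the 21st of each month.
March 2027: Sun Mar 21 2027.
Next: April 2027 → Wed Apr 21 2027.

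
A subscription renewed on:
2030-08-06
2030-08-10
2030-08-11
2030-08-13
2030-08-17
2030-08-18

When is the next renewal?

2030-08-20

Gaps: 4, 1, 2, 4, 1 days — not constant, but cyclic with period 3.
The events fall on every Tuesday, Saturday and Sunday.
Next Tuesday: 2030-08-20.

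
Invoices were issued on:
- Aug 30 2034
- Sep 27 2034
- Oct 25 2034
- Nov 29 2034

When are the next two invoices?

Every date is a Wednesday; gaps 28, 28, 35 days.
Each is the last Wednesday of its month (at least one falls on the 29th or later, ruling out '4th Wednesday').
December 2034 ends with Wednesday Dec 27 2034.
Last Wednesday of January 2035: Jan 31 2035.

Dec 27 2034, Jan 31 2035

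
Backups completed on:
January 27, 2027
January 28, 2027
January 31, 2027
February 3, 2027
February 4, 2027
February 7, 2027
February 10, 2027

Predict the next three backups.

Gaps: 1, 3, 3, 1, 3, 3 days — not constant, but cyclic with period 3.
The events fall on every Wednesday, Thursday and Sunday.
The following Thursday is February 11, 2027.
Next Sunday: February 14, 2027.
Next Wednesday: February 17, 2027.

February 11, 2027; February 14, 2027; February 17, 2027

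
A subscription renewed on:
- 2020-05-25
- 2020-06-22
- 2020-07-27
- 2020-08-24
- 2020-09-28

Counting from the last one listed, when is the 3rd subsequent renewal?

2020-12-28

These are Mondays at 28- or 35-day spacing (28, 35, 28, 35).
The pattern: 4th Monday of the month.
4th Monday of October 2020: 2020-10-26.
November 2020 — 4th Monday is 2020-11-23.
4th Monday of December 2020: 2020-12-28.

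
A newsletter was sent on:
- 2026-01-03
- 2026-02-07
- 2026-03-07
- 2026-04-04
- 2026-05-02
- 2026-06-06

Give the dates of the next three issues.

All dates are Saturdays, 35, 28, 28, 28, 35 days apart.
Specifically, the 1st Saturday of each month.
July 2026 — 1st Saturday is 2026-07-04.
August 2026 — 1st Saturday is 2026-08-01.
1st Saturday of September 2026: 2026-09-05.

2026-07-04, 2026-08-01, 2026-09-05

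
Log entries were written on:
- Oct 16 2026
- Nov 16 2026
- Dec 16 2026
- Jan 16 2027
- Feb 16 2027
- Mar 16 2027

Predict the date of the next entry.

Gaps: 31, 30, 31, 31, 28 days — not constant. Every event is on the 16th of the month.
Pattern: the 16th of each month.
Next: April 2027 → Apr 16 2027.

Apr 16 2027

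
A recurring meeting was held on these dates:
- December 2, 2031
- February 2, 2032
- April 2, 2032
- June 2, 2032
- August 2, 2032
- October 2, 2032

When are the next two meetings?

December 2, 2032; February 2, 2033

Each date is the 2nd; the gaps (62, 60, 61, 61, 61) track the month lengths.
The rule is the 2nd of every 2 months.
Next: December 2032 → December 2, 2032.
February 2033: February 2, 2033.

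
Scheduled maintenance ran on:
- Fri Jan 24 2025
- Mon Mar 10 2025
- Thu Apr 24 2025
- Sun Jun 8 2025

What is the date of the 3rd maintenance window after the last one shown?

Tue Oct 21 2025

The spacing is 45, 45, 45 days — always 45 days.
Sun Jun 8 2025 + 45 days = Wed Jul 23 2025.
Wed Jul 23 2025 + 45 days = Sat Sep 6 2025.
Sat Sep 6 2025 + 45 days = Tue Oct 21 2025.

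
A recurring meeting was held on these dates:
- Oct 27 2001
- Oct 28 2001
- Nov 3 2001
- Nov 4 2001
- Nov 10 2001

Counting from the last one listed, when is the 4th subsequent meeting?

Nov 24 2001

Every event lands on a Saturday or Sunday (gaps cycle 1, 6, 1, 6).
So the schedule is: every Saturday and Sunday.
The following Sunday is Nov 11 2001.
The following Saturday is Nov 17 2001.
Next Sunday: Nov 18 2001.
The following Saturday is Nov 24 2001.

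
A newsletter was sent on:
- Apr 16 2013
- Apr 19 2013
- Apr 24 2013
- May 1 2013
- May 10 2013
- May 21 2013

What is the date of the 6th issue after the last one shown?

Intervals are 3, 5, 7, 9, 11 days — an arithmetic progression with common difference 2.
Next gap: 13 days. May 21 2013 + 13 days = Jun 3 2013.
Next gap: 15 days. Jun 3 2013 + 15 days = Jun 18 2013.
Next gap: 17 days. Jun 18 2013 + 17 days = Jul 5 2013.
Next gap: 19 days. Jul 5 2013 + 19 days = Jul 24 2013.
Next gap: 21 days. Jul 24 2013 + 21 days = Aug 14 2013.
Next gap: 23 days. Aug 14 2013 + 23 days = Sep 6 2013.

Sep 6 2013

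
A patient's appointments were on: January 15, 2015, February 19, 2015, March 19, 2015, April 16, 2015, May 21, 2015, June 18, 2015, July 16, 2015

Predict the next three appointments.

All dates are Thursdays, 35, 28, 28, 35, 28, 28 days apart.
Specifically, the 3rd Thursday of each month.
August 2015 — 3rd Thursday is August 20, 2015.
September 2015 — 3rd Thursday is September 17, 2015.
3rd Thursday of October 2015: October 15, 2015.

August 20, 2015; September 17, 2015; October 15, 2015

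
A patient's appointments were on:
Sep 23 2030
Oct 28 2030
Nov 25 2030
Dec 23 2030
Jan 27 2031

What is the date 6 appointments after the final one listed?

Gaps: 35, 28, 28, 35 days — a mix of 28 and 35. Every date is a Monday.
Each is the 4th Monday of its month.
February 2031 — 4th Monday is Feb 24 2031.
4th Monday of March 2031: Mar 24 2031.
4th Monday of April 2031: Apr 28 2031.
May 2031 — 4th Monday is May 26 2031.
June 2031 — 4th Monday is Jun 23 2031.
4th Monday of July 2031: Jul 28 2031.

Jul 28 2031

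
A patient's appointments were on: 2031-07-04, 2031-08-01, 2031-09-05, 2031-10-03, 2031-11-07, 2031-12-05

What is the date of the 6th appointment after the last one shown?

These are Fridays at 28- or 35-day spacing (28, 35, 28, 35, 28).
The pattern: 1st Friday of the month.
1st Friday of January 2032: 2032-01-02.
February 2032 — 1st Friday is 2032-02-06.
March 2032 — 1st Friday is 2032-03-05.
April 2032 — 1st Friday is 2032-04-02.
May 2032 — 1st Friday is 2032-05-07.
June 2032 — 1st Friday is 2032-06-04.

2032-06-04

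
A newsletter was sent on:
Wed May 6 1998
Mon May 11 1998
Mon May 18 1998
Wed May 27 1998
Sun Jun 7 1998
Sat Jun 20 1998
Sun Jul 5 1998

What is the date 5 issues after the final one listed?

Gaps: 5, 7, 9, 11, 13, 15 days — each gap is 2 larger than the previous one.
Next gap: 17 days. Sun Jul 5 1998 + 17 days = Wed Jul 22 1998.
Next gap: 19 days. Wed Jul 22 1998 + 19 days = Mon Aug 10 1998.
Next gap: 21 days. Mon Aug 10 1998 + 21 days = Mon Aug 31 1998.
Next gap: 23 days. Mon Aug 31 1998 + 23 days = Wed Sep 23 1998.
Next gap: 25 days. Wed Sep 23 1998 + 25 days = Sun Oct 18 1998.

Sun Oct 18 1998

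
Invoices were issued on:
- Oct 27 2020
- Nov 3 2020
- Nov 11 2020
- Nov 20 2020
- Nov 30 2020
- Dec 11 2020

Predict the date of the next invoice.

Intervals are 7, 8, 9, 10, 11 days — an arithmetic progression with common difference 1.
Next gap: 12 days. Dec 11 2020 + 12 days = Dec 23 2020.

Dec 23 2020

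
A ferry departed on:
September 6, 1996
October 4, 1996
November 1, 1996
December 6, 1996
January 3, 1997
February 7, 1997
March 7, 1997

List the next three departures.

These are Fridays at 28- or 35-day spacing (28, 28, 35, 28, 35, 28).
The pattern: 1st Friday of the month.
April 1997 — 1st Friday is April 4, 1997.
May 1997 — 1st Friday is May 2, 1997.
June 1997 — 1st Friday is June 6, 1997.

April 4, 1997; May 2, 1997; June 6, 1997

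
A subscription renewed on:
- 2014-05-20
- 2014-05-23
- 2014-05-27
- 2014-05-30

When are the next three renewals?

2014-06-03, 2014-06-06, 2014-06-10

Gaps: 3, 4, 3 days — not constant, but cyclic with period 2.
The events fall on every Tuesday and Friday.
The following Tuesday is 2014-06-03.
Next Friday: 2014-06-06.
The following Tuesday is 2014-06-10.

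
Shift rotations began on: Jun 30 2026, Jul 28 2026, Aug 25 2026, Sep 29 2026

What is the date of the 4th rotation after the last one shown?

Jan 26 2027

All Tuesdays; the gaps (28, 28, 35) vary with month length.
This is the last Tuesday of each month.
October 2026 ends with Tuesday Oct 27 2026.
Last Tuesday of November 2026: Nov 24 2026.
December 2026 ends with Tuesday Dec 29 2026.
January 2027 ends with Tuesday Jan 26 2027.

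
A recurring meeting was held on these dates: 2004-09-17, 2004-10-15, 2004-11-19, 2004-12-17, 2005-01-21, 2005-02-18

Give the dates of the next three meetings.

2005-03-18, 2005-04-15, 2005-05-20

All dates are Fridays, 28, 35, 28, 35, 28 days apart.
Specifically, the 3rd Friday of each month.
March 2005 — 3rd Friday is 2005-03-18.
April 2005 — 3rd Friday is 2005-04-15.
May 2005 — 3rd Friday is 2005-05-20.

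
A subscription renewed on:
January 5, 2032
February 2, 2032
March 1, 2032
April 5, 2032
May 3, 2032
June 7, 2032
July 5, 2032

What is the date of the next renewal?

August 2, 2032

All dates are Mondays, 28, 28, 35, 28, 35, 28 days apart.
Specifically, the 1st Monday of each month.
August 2032 — 1st Monday is August 2, 2032.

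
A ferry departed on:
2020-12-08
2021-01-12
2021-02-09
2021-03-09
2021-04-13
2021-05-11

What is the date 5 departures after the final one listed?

2021-10-12

Gaps: 35, 28, 28, 35, 28 days — a mix of 28 and 35. Every date is a Tuesday.
Each is the 2nd Tuesday of its month.
2nd Tuesday of June 2021: 2021-06-08.
July 2021 — 2nd Tuesday is 2021-07-13.
August 2021 — 2nd Tuesday is 2021-08-10.
September 2021 — 2nd Tuesday is 2021-09-14.
2nd Tuesday of October 2021: 2021-10-12.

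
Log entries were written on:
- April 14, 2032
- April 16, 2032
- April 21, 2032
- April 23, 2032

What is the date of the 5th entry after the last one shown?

May 12, 2032

Every event lands on a Wednesday or Friday (gaps cycle 2, 5, 2).
So the schedule is: every Wednesday and Friday.
The following Wednesday is April 28, 2032.
Next Friday: April 30, 2032.
Next Wednesday: May 5, 2032.
Next Friday: May 7, 2032.
The following Wednesday is May 12, 2032.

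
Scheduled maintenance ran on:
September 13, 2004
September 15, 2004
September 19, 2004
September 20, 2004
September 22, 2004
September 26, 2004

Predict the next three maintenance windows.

September 27, 2004; September 29, 2004; October 3, 2004

Every event lands on a Monday or Wednesday or Sunday (gaps cycle 2, 4, 1, 2, 4).
So the schedule is: every Monday, Wednesday and Sunday.
Next Monday: September 27, 2004.
Next Wednesday: September 29, 2004.
The following Sunday is October 3, 2004.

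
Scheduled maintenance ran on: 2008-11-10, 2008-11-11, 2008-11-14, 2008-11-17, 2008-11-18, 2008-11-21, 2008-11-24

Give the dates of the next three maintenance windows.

2008-11-25, 2008-11-28, 2008-12-01

Every event lands on a Monday or Tuesday or Friday (gaps cycle 1, 3, 3, 1, 3, 3).
So the schedule is: every Monday, Tuesday and Friday.
Next Tuesday: 2008-11-25.
The following Friday is 2008-11-28.
Next Monday: 2008-12-01.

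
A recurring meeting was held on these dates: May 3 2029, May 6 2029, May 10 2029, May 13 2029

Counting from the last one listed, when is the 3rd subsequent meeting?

The gap pattern 3, 4, 3 repeats every 2 events.
These are the Thursdays and Sundays of each week.
The following Thursday is May 17 2029.
Next Sunday: May 20 2029.
The following Thursday is May 24 2029.

May 24 2029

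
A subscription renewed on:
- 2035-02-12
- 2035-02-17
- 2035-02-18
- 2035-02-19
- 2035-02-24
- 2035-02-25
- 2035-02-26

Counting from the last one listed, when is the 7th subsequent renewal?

Gaps: 5, 1, 1, 5, 1, 1 days — not constant, but cyclic with period 3.
The events fall on every Monday, Saturday and Sunday.
Next Saturday: 2035-03-03.
Next Sunday: 2035-03-04.
Next Monday: 2035-03-05.
Next Saturday: 2035-03-10.
Next Sunday: 2035-03-11.
The following Monday is 2035-03-12.
Next Saturday: 2035-03-17.

2035-03-17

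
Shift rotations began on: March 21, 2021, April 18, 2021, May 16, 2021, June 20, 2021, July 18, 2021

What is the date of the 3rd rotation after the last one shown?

October 17, 2021

All dates are Sundays, 28, 28, 35, 28 days apart.
Specifically, the 3rd Sunday of each month.
August 2021 — 3rd Sunday is August 15, 2021.
September 2021 — 3rd Sunday is September 19, 2021.
October 2021 — 3rd Sunday is October 17, 2021.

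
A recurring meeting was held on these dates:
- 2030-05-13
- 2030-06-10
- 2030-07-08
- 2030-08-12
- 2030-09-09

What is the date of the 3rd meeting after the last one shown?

Gaps: 28, 28, 35, 28 days — a mix of 28 and 35. Every date is a Monday.
Each is the 2nd Monday of its month.
October 2030 — 2nd Monday is 2030-10-14.
2nd Monday of November 2030: 2030-11-11.
December 2030 — 2nd Monday is 2030-12-09.

2030-12-09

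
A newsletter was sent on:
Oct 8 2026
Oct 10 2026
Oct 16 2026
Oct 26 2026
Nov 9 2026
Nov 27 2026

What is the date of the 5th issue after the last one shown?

Apr 26 2027

Gaps: 2, 6, 10, 14, 18 days — each gap is 4 larger than the previous one.
Next gap: 22 days. Nov 27 2026 + 22 days = Dec 19 2026.
Next gap: 26 days. Dec 19 2026 + 26 days = Jan 14 2027.
Next gap: 30 days. Jan 14 2027 + 30 days = Feb 13 2027.
Next gap: 34 days. Feb 13 2027 + 34 days = Mar 19 2027.
Next gap: 38 days. Mar 19 2027 + 38 days = Apr 26 2027.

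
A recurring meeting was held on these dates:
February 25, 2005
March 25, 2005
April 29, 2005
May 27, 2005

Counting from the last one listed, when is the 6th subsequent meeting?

All Fridays; the gaps (28, 35, 28) vary with month length.
This is the last Friday of each month.
Last Friday of June 2005: June 24, 2005.
Last Friday of July 2005: July 29, 2005.
August 2005 ends with Friday August 26, 2005.
Last Friday of September 2005: September 30, 2005.
October 2005 ends with Friday October 28, 2005.
Last Friday of November 2005: November 25, 2005.

November 25, 2005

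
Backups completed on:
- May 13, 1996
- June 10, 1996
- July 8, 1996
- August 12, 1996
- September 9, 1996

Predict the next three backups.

October 14, 1996; November 11, 1996; December 9, 1996

Gaps: 28, 28, 35, 28 days — a mix of 28 and 35. Every date is a Monday.
Each is the 2nd Monday of its month.
2nd Monday of October 1996: October 14, 1996.
2nd Monday of November 1996: November 11, 1996.
December 1996 — 2nd Monday is December 9, 1996.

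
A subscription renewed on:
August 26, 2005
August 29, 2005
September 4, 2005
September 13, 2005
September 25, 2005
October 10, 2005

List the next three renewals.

October 28, 2005; November 18, 2005; December 12, 2005

Intervals are 3, 6, 9, 12, 15 days — an arithmetic progression with common difference 3.
Next gap: 18 days. October 10, 2005 + 18 days = October 28, 2005.
Next gap: 21 days. October 28, 2005 + 21 days = November 18, 2005.
Next gap: 24 days. November 18, 2005 + 24 days = December 12, 2005.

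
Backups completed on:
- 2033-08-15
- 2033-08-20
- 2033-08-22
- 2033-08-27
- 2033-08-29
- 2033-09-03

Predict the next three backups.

Gaps: 5, 2, 5, 2, 5 days — not constant, but cyclic with period 2.
The events fall on every Monday and Saturday.
Next Monday: 2033-09-05.
Next Saturday: 2033-09-10.
The following Monday is 2033-09-12.

2033-09-05, 2033-09-10, 2033-09-12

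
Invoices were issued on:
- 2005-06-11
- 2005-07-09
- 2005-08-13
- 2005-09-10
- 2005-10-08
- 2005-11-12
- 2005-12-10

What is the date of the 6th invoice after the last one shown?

Gaps: 28, 35, 28, 28, 35, 28 days — a mix of 28 and 35. Every date is a Saturday.
Each is the 2nd Saturday of its month.
January 2006 — 2nd Saturday is 2006-01-14.
February 2006 — 2nd Saturday is 2006-02-11.
2nd Saturday of March 2006: 2006-03-11.
2nd Saturday of April 2006: 2006-04-08.
May 2006 — 2nd Saturday is 2006-05-13.
June 2006 — 2nd Saturday is 2006-06-10.

2006-06-10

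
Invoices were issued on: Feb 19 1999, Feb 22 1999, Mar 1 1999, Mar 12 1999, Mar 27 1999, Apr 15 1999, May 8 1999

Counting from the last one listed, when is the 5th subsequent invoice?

Oct 30 1999

Intervals are 3, 7, 11, 15, 19, 23 days — an arithmetic progression with common difference 4.
Next gap: 27 days. May 8 1999 + 27 days = Jun 4 1999.
Next gap: 31 days. Jun 4 1999 + 31 days = Jul 5 1999.
Next gap: 35 days. Jul 5 1999 + 35 days = Aug 9 1999.
Next gap: 39 days. Aug 9 1999 + 39 days = Sep 17 1999.
Next gap: 43 days. Sep 17 1999 + 43 days = Oct 30 1999.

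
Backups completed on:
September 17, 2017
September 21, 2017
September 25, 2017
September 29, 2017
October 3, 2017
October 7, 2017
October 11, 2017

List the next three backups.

The spacing is 4, 4, 4, 4, 4, 4 days — always 4 days.
October 11, 2017 + 4 days = October 15, 2017.
October 15, 2017 + 4 days = October 19, 2017.
October 19, 2017 + 4 days = October 23, 2017.

October 15, 2017; October 19, 2017; October 23, 2017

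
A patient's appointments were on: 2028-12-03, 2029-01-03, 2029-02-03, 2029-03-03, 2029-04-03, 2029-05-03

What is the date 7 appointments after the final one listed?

The day-of-month is always 3 (31, 31, 28, 31, 30 days between events).
So this recurs on the 3rd of each month.
June 2029: 2029-06-03.
July 2029: 2029-07-03.
Next: August 2029 → 2029-08-03.
September 2029: 2029-09-03.
October 2029: 2029-10-03.
November 2029: 2029-11-03.
Next: December 2029 → 2029-12-03.

2029-12-03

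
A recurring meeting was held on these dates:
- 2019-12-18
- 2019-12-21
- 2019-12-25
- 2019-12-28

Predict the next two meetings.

2020-01-01, 2020-01-04

Gaps: 3, 4, 3 days — not constant, but cyclic with period 2.
The events fall on every Wednesday and Saturday.
The following Wednesday is 2020-01-01.
Next Saturday: 2020-01-04.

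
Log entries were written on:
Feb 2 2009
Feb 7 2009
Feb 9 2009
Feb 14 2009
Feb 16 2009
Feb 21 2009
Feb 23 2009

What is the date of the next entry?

The gap pattern 5, 2, 5, 2, 5, 2 repeats every 2 events.
These are the Mondays and Saturdays of each week.
Next Saturday: Feb 28 2009.

Feb 28 2009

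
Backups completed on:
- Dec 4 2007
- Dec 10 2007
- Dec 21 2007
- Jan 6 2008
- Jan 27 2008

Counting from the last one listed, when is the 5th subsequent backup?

Jul 25 2008

The spacing grows by 5 each time: 6, 11, 16, 21 days.
Next gap: 26 days. Jan 27 2008 + 26 days = Feb 22 2008.
Next gap: 31 days. Feb 22 2008 + 31 days = Mar 24 2008.
Next gap: 36 days. Mar 24 2008 + 36 days = Apr 29 2008.
Next gap: 41 days. Apr 29 2008 + 41 days = Jun 9 2008.
Next gap: 46 days. Jun 9 2008 + 46 days = Jul 25 2008.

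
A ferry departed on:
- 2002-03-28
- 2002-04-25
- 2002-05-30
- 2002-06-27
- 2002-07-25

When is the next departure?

These are Thursdays with 28, 35, 28, 28-day gaps.
Each is the final Thursday of its month — 2002-05-30 is past the 28th, so '4th Thursday' doesn't fit.
August 2002 ends with Thursday 2002-08-29.

2002-08-29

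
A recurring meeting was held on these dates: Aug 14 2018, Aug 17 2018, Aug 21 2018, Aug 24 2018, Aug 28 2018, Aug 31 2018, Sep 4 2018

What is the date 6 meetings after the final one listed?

Sep 25 2018

The gap pattern 3, 4, 3, 4, 3, 4 repeats every 2 events.
These are the Tuesdays and Fridays of each week.
Next Friday: Sep 7 2018.
Next Tuesday: Sep 11 2018.
Next Friday: Sep 14 2018.
The following Tuesday is Sep 18 2018.
Next Friday: Sep 21 2018.
Next Tuesday: Sep 25 2018.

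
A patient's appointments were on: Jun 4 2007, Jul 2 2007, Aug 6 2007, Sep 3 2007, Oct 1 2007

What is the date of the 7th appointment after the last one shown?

May 5 2008

Gaps: 28, 35, 28, 28 days — a mix of 28 and 35. Every date is a Monday.
Each is the 1st Monday of its month.
1st Monday of November 2007: Nov 5 2007.
1st Monday of December 2007: Dec 3 2007.
January 2008 — 1st Monday is Jan 7 2008.
1st Monday of February 2008: Feb 4 2008.
March 2008 — 1st Monday is Mar 3 2008.
1st Monday of April 2008: Apr 7 2008.
1st Monday of May 2008: May 5 2008.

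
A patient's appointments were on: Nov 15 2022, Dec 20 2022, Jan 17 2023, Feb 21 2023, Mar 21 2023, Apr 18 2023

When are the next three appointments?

May 16 2023, Jun 20 2023, Jul 18 2023

All dates are Tuesdays, 35, 28, 35, 28, 28 days apart.
Specifically, the 3rd Tuesday of each month.
May 2023 — 3rd Tuesday is May 16 2023.
June 2023 — 3rd Tuesday is Jun 20 2023.
July 2023 — 3rd Tuesday is Jul 18 2023.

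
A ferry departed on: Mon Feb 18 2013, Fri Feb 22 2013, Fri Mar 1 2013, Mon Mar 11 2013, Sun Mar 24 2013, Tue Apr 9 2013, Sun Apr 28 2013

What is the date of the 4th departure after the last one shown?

The spacing grows by 3 each time: 4, 7, 10, 13, 16, 19 days.
Next gap: 22 days. Sun Apr 28 2013 + 22 days = Mon May 20 2013.
Next gap: 25 days. Mon May 20 2013 + 25 days = Fri Jun 14 2013.
Next gap: 28 days. Fri Jun 14 2013 + 28 days = Fri Jul 12 2013.
Next gap: 31 days. Fri Jul 12 2013 + 31 days = Mon Aug 12 2013.

Mon Aug 12 2013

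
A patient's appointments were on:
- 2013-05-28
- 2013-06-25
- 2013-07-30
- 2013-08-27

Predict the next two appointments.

All Tuesdays; the gaps (28, 35, 28) vary with month length.
This is the last Tuesday of each month.
September 2013 ends with Tuesday 2013-09-24.
October 2013 ends with Tuesday 2013-10-29.

2013-09-24, 2013-10-29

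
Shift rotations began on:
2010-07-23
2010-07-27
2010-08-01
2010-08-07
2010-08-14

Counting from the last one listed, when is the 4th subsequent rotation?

2010-09-21

The spacing grows by 1 each time: 4, 5, 6, 7 days.
Next gap: 8 days. 2010-08-14 + 8 days = 2010-08-22.
Next gap: 9 days. 2010-08-22 + 9 days = 2010-08-31.
Next gap: 10 days. 2010-08-31 + 10 days = 2010-09-10.
Next gap: 11 days. 2010-09-10 + 11 days = 2010-09-21.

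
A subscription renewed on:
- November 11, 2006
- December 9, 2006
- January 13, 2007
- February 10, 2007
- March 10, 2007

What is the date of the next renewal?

All dates are Saturdays, 28, 35, 28, 28 days apart.
Specifically, the 2nd Saturday of each month.
2nd Saturday of April 2007: April 14, 2007.

April 14, 2007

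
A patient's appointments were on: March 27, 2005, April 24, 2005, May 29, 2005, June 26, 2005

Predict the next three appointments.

July 31, 2005; August 28, 2005; September 25, 2005

Every date is a Sunday; gaps 28, 35, 28 days.
Each is the last Sunday of its month (at least one falls on the 29th or later, ruling out '4th Sunday').
Last Sunday of July 2005: July 31, 2005.
August 2005 ends with Sunday August 28, 2005.
September 2005 ends with Sunday September 25, 2005.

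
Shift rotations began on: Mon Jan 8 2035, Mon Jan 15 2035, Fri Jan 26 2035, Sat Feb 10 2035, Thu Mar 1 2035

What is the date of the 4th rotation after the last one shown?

Mon Jun 25 2035

The spacing grows by 4 each time: 7, 11, 15, 19 days.
Next gap: 23 days. Thu Mar 1 2035 + 23 days = Sat Mar 24 2035.
Next gap: 27 days. Sat Mar 24 2035 + 27 days = Fri Apr 20 2035.
Next gap: 31 days. Fri Apr 20 2035 + 31 days = Mon May 21 2035.
Next gap: 35 days. Mon May 21 2035 + 35 days = Mon Jun 25 2035.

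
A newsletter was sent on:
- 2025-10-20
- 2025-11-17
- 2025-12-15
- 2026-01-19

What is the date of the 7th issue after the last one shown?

2026-08-17

Gaps: 28, 28, 35 days — a mix of 28 and 35. Every date is a Monday.
Each is the 3rd Monday of its month.
February 2026 — 3rd Monday is 2026-02-16.
3rd Monday of March 2026: 2026-03-16.
3rd Monday of April 2026: 2026-04-20.
May 2026 — 3rd Monday is 2026-05-18.
June 2026 — 3rd Monday is 2026-06-15.
July 2026 — 3rd Monday is 2026-07-20.
August 2026 — 3rd Monday is 2026-08-17.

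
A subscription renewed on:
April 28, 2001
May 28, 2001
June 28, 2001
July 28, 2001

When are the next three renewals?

The day-of-month is always 28 (30, 31, 30 days between events).
So this recurs on the 28th of each month.
Next: August 2001 → August 28, 2001.
September 2001: September 28, 2001.
Next: October 2001 → October 28, 2001.

August 28, 2001; September 28, 2001; October 28, 2001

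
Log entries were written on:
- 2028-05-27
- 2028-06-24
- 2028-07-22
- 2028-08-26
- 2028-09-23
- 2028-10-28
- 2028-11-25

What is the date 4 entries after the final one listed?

2029-03-24

All dates are Saturdays, 28, 28, 35, 28, 35, 28 days apart.
Specifically, the 4th Saturday of each month.
December 2028 — 4th Saturday is 2028-12-23.
4th Saturday of January 2029: 2029-01-27.
February 2029 — 4th Saturday is 2029-02-24.
4th Saturday of March 2029: 2029-03-24.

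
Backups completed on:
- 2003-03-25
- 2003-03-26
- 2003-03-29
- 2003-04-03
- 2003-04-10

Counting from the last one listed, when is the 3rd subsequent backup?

2003-05-13

Intervals are 1, 3, 5, 7 days — an arithmetic progression with common difference 2.
Next gap: 9 days. 2003-04-10 + 9 days = 2003-04-19.
Next gap: 11 days. 2003-04-19 + 11 days = 2003-04-30.
Next gap: 13 days. 2003-04-30 + 13 days = 2003-05-13.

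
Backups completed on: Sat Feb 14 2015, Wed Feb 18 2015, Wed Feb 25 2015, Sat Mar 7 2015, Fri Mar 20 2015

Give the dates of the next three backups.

Sun Apr 5 2015, Fri Apr 24 2015, Sat May 16 2015

Intervals are 4, 7, 10, 13 days — an arithmetic progression with common difference 3.
Next gap: 16 days. Fri Mar 20 2015 + 16 days = Sun Apr 5 2015.
Next gap: 19 days. Sun Apr 5 2015 + 19 days = Fri Apr 24 2015.
Next gap: 22 days. Fri Apr 24 2015 + 22 days = Sat May 16 2015.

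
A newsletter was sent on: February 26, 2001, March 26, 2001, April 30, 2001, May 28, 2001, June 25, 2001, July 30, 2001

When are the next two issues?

August 27, 2001; September 24, 2001

Every date is a Monday; gaps 28, 35, 28, 28, 35 days.
Each is the last Monday of its month (at least one falls on the 29th or later, ruling out '4th Monday').
Last Monday of August 2001: August 27, 2001.
September 2001 ends with Monday September 24, 2001.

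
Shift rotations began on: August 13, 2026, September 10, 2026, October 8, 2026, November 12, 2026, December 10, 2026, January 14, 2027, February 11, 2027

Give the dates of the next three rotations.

All dates are Thursdays, 28, 28, 35, 28, 35, 28 days apart.
Specifically, the 2nd Thursday of each month.
2nd Thursday of March 2027: March 11, 2027.
April 2027 — 2nd Thursday is April 8, 2027.
2nd Thursday of May 2027: May 13, 2027.

March 11, 2027; April 8, 2027; May 13, 2027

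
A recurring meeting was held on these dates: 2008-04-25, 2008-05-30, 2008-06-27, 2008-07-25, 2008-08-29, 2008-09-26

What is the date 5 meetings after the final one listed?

These are Fridays with 35, 28, 28, 35, 28-day gaps.
Each is the final Friday of its month — 2008-05-30 is past the 28th, so '4th Friday' doesn't fit.
October 2008 ends with Friday 2008-10-31.
Last Friday of November 2008: 2008-11-28.
December 2008 ends with Friday 2008-12-26.
January 2009 ends with Friday 2009-01-30.
Last Friday of February 2009: 2009-02-27.

2009-02-27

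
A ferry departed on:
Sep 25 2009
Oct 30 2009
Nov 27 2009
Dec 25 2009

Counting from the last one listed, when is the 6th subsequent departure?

All Fridays; the gaps (35, 28, 28) vary with month length.
This is the last Friday of each month.
Last Friday of January 2010: Jan 29 2010.
Last Friday of February 2010: Feb 26 2010.
March 2010 ends with Friday Mar 26 2010.
Last Friday of April 2010: Apr 30 2010.
May 2010 ends with Friday May 28 2010.
Last Friday of June 2010: Jun 25 2010.

Jun 25 2010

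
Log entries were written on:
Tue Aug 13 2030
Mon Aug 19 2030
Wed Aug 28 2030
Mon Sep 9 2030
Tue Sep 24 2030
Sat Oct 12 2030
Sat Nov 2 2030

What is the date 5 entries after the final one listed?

Tue Apr 1 2031

The spacing grows by 3 each time: 6, 9, 12, 15, 18, 21 days.
Next gap: 24 days. Sat Nov 2 2030 + 24 days = Tue Nov 26 2030.
Next gap: 27 days. Tue Nov 26 2030 + 27 days = Mon Dec 23 2030.
Next gap: 30 days. Mon Dec 23 2030 + 30 days = Wed Jan 22 2031.
Next gap: 33 days. Wed Jan 22 2031 + 33 days = Mon Feb 24 2031.
Next gap: 36 days. Mon Feb 24 2031 + 36 days = Tue Apr 1 2031.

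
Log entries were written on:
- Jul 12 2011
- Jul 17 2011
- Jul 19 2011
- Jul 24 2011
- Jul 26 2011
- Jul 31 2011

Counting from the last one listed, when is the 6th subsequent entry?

The gap pattern 5, 2, 5, 2, 5 repeats every 2 events.
These are the Tuesdays and Sundays of each week.
Next Tuesday: Aug 2 2011.
Next Sunday: Aug 7 2011.
Next Tuesday: Aug 9 2011.
Next Sunday: Aug 14 2011.
The following Tuesday is Aug 16 2011.
Next Sunday: Aug 21 2011.

Aug 21 2011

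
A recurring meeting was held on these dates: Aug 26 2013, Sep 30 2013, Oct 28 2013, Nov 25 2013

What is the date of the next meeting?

Dec 30 2013

These are Mondays with 35, 28, 28-day gaps.
Each is the final Monday of its month — Sep 30 2013 is past the 28th, so '4th Monday' doesn't fit.
Last Monday of December 2013: Dec 30 2013.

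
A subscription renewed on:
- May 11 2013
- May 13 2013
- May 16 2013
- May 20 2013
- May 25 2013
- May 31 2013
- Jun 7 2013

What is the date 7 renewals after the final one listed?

The spacing grows by 1 each time: 2, 3, 4, 5, 6, 7 days.
Next gap: 8 days. Jun 7 2013 + 8 days = Jun 15 2013.
Next gap: 9 days. Jun 15 2013 + 9 days = Jun 24 2013.
Next gap: 10 days. Jun 24 2013 + 10 days = Jul 4 2013.
Next gap: 11 days. Jul 4 2013 + 11 days = Jul 15 2013.
Next gap: 12 days. Jul 15 2013 + 12 days = Jul 27 2013.
Next gap: 13 days. Jul 27 2013 + 13 days = Aug 9 2013.
Next gap: 14 days. Aug 9 2013 + 14 days = Aug 23 2013.

Aug 23 2013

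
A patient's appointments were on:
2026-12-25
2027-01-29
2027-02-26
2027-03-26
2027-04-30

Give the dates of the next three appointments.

All Fridays; the gaps (35, 28, 28, 35) vary with month length.
This is the last Friday of each month.
Last Friday of May 2027: 2027-05-28.
Last Friday of June 2027: 2027-06-25.
July 2027 ends with Friday 2027-07-30.

2027-05-28, 2027-06-25, 2027-07-30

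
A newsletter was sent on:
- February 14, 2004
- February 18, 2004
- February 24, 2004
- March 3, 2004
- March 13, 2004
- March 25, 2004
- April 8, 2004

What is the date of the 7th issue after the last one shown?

September 9, 2004

Gaps: 4, 6, 8, 10, 12, 14 days — each gap is 2 larger than the previous one.
Next gap: 16 days. April 8, 2004 + 16 days = April 24, 2004.
Next gap: 18 days. April 24, 2004 + 18 days = May 12, 2004.
Next gap: 20 days. May 12, 2004 + 20 days = June 1, 2004.
Next gap: 22 days. June 1, 2004 + 22 days = June 23, 2004.
Next gap: 24 days. June 23, 2004 + 24 days = July 17, 2004.
Next gap: 26 days. July 17, 2004 + 26 days = August 12, 2004.
Next gap: 28 days. August 12, 2004 + 28 days = September 9, 2004.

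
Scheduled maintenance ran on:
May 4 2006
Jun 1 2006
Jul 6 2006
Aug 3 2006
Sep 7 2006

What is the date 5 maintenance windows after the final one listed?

Feb 1 2007

These are Thursdays at 28- or 35-day spacing (28, 35, 28, 35).
The pattern: 1st Thursday of the month.
October 2006 — 1st Thursday is Oct 5 2006.
1st Thursday of November 2006: Nov 2 2006.
December 2006 — 1st Thursday is Dec 7 2006.
1st Thursday of January 2007: Jan 4 2007.
February 2007 — 1st Thursday is Feb 1 2007.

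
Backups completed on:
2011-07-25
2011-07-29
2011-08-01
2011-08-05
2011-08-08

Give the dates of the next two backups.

2011-08-12, 2011-08-15

Every event lands on a Monday or Friday (gaps cycle 4, 3, 4, 3).
So the schedule is: every Monday and Friday.
Next Friday: 2011-08-12.
Next Monday: 2011-08-15.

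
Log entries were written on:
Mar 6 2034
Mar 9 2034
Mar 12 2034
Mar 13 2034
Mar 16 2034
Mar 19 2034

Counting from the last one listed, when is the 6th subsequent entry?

Every event lands on a Monday or Thursday or Sunday (gaps cycle 3, 3, 1, 3, 3).
So the schedule is: every Monday, Thursday and Sunday.
The following Monday is Mar 20 2034.
The following Thursday is Mar 23 2034.
Next Sunday: Mar 26 2034.
The following Monday is Mar 27 2034.
Next Thursday: Mar 30 2034.
Next Sunday: Apr 2 2034.

Apr 2 2034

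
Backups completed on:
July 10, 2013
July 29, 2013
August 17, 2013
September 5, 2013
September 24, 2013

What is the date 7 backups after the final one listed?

February 4, 2014

Every event comes 19 days after the last (19, 19, 19, 19).
September 24, 2013 + 19 days = October 13, 2013.
October 13, 2013 + 19 days = November 1, 2013.
November 1, 2013 + 19 days = November 20, 2013.
November 20, 2013 + 19 days = December 9, 2013.
December 9, 2013 + 19 days = December 28, 2013.
December 28, 2013 + 19 days = January 16, 2014.
January 16, 2014 + 19 days = February 4, 2014.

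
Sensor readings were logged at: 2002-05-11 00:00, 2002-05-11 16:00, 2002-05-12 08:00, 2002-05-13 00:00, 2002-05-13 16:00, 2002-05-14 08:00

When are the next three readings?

Gaps: 16, 16, 16, 16, 16 hours — each event is 16 hours after the previous one.
2002-05-14 08:00 + 16 h = 2002-05-15 00:00.
2002-05-15 00:00 + 16 h = 2002-05-15 16:00.
2002-05-15 16:00 + 16 h = 2002-05-16 08:00.

2002-05-15 00:00, 2002-05-15 16:00, 2002-05-16 08:00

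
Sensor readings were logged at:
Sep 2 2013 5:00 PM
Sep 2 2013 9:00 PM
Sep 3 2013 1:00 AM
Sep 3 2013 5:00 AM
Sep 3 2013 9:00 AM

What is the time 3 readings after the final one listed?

The interval is a steady 4 hours (4, 4, 4, 4).
Sep 3 2013 9:00 AM + 4 h = Sep 3 2013 1:00 PM.
Sep 3 2013 1:00 PM + 4 h = Sep 3 2013 5:00 PM.
Sep 3 2013 5:00 PM + 4 h = Sep 3 2013 9:00 PM.

Sep 3 2013 9:00 PM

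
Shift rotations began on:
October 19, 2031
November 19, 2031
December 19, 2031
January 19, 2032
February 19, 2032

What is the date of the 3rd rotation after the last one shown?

May 19, 2032

Each date is the 19th; the gaps (31, 30, 31, 31) track the month lengths.
The rule is the 19th of each month.
Next: March 2032 → March 19, 2032.
April 2032: April 19, 2032.
May 2032: May 19, 2032.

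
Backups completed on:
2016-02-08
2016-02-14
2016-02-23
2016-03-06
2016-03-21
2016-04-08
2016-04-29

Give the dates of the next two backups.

The spacing grows by 3 each time: 6, 9, 12, 15, 18, 21 days.
Next gap: 24 days. 2016-04-29 + 24 days = 2016-05-23.
Next gap: 27 days. 2016-05-23 + 27 days = 2016-06-19.

2016-05-23, 2016-06-19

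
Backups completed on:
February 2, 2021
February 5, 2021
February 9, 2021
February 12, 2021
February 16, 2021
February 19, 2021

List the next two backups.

February 23, 2021; February 26, 2021

Every event lands on a Tuesday or Friday (gaps cycle 3, 4, 3, 4, 3).
So the schedule is: every Tuesday and Friday.
The following Tuesday is February 23, 2021.
Next Friday: February 26, 2021.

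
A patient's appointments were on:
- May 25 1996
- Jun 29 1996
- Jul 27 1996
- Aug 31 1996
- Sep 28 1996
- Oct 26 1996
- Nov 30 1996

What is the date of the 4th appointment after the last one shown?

Every date is a Saturday; gaps 35, 28, 35, 28, 28, 35 days.
Each is the last Saturday of its month (at least one falls on the 29th or later, ruling out '4th Saturday').
Last Saturday of December 1996: Dec 28 1996.
January 1997 ends with Saturday Jan 25 1997.
Last Saturday of February 1997: Feb 22 1997.
March 1997 ends with Saturday Mar 29 1997.

Mar 29 1997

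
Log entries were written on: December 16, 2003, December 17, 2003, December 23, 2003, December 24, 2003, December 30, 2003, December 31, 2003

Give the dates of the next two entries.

January 6, 2004; January 7, 2004

Gaps: 1, 6, 1, 6, 1 days — not constant, but cyclic with period 2.
The events fall on every Tuesday and Wednesday.
The following Tuesday is January 6, 2004.
Next Wednesday: January 7, 2004.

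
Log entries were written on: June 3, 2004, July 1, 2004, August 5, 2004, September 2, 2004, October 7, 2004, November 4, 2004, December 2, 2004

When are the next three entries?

These are Thursdays at 28- or 35-day spacing (28, 35, 28, 35, 28, 28).
The pattern: 1st Thursday of the month.
1st Thursday of January 2005: January 6, 2005.
February 2005 — 1st Thursday is February 3, 2005.
March 2005 — 1st Thursday is March 3, 2005.

January 6, 2005; February 3, 2005; March 3, 2005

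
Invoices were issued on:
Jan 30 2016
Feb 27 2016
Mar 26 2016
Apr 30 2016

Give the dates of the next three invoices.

These are Saturdays with 28, 28, 35-day gaps.
Each is the final Saturday of its month — Jan 30 2016 is past the 28th, so '4th Saturday' doesn't fit.
May 2016 ends with Saturday May 28 2016.
Last Saturday of June 2016: Jun 25 2016.
July 2016 ends with Saturday Jul 30 2016.

May 28 2016, Jun 25 2016, Jul 30 2016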